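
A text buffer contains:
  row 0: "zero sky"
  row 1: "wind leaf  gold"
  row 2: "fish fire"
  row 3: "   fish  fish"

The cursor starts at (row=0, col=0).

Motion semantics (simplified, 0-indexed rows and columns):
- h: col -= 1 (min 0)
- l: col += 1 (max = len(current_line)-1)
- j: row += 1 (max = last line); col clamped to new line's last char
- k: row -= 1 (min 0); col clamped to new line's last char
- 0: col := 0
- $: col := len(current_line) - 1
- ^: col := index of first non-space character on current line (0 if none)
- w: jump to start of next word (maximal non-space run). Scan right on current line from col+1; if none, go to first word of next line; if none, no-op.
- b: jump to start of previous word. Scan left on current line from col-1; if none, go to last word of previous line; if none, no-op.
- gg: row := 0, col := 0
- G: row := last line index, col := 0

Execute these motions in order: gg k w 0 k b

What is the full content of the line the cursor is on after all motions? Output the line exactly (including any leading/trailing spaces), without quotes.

Answer: zero sky

Derivation:
After 1 (gg): row=0 col=0 char='z'
After 2 (k): row=0 col=0 char='z'
After 3 (w): row=0 col=5 char='s'
After 4 (0): row=0 col=0 char='z'
After 5 (k): row=0 col=0 char='z'
After 6 (b): row=0 col=0 char='z'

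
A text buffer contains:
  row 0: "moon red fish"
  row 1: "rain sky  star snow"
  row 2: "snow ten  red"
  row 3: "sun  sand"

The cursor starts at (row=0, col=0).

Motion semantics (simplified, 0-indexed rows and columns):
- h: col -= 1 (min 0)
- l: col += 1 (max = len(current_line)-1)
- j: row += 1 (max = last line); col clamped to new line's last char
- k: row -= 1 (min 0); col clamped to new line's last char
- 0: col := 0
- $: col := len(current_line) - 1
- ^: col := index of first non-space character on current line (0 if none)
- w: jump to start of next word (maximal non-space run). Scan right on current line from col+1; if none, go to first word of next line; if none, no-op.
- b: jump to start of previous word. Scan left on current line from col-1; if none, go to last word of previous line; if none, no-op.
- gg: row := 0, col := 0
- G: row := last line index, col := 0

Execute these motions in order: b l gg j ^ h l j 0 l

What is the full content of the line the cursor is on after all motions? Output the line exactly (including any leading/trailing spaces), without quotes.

Answer: snow ten  red

Derivation:
After 1 (b): row=0 col=0 char='m'
After 2 (l): row=0 col=1 char='o'
After 3 (gg): row=0 col=0 char='m'
After 4 (j): row=1 col=0 char='r'
After 5 (^): row=1 col=0 char='r'
After 6 (h): row=1 col=0 char='r'
After 7 (l): row=1 col=1 char='a'
After 8 (j): row=2 col=1 char='n'
After 9 (0): row=2 col=0 char='s'
After 10 (l): row=2 col=1 char='n'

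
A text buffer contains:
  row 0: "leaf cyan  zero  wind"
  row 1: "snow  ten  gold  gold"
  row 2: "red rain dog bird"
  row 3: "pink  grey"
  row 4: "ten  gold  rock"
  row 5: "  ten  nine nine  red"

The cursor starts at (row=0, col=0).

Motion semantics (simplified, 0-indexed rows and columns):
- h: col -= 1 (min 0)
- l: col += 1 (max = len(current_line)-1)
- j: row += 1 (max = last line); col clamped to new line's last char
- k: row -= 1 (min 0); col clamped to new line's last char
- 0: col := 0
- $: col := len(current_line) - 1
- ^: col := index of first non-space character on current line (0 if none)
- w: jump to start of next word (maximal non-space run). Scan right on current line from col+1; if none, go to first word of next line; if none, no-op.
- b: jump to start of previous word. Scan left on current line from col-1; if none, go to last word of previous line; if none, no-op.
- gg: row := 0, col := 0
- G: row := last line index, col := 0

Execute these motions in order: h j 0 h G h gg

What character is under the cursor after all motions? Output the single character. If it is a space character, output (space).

After 1 (h): row=0 col=0 char='l'
After 2 (j): row=1 col=0 char='s'
After 3 (0): row=1 col=0 char='s'
After 4 (h): row=1 col=0 char='s'
After 5 (G): row=5 col=0 char='_'
After 6 (h): row=5 col=0 char='_'
After 7 (gg): row=0 col=0 char='l'

Answer: l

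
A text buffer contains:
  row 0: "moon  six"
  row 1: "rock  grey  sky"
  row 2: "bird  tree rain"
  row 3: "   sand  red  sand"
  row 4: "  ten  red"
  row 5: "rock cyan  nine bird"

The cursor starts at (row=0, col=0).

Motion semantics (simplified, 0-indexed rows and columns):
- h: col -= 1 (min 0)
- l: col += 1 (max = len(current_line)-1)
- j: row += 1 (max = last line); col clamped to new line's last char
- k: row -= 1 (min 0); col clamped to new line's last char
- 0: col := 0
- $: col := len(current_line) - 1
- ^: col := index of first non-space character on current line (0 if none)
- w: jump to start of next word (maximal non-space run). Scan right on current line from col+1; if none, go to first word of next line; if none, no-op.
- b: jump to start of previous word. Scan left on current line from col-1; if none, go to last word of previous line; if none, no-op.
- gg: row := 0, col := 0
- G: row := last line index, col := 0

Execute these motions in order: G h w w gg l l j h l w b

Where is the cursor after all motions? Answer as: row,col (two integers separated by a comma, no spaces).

Answer: 1,0

Derivation:
After 1 (G): row=5 col=0 char='r'
After 2 (h): row=5 col=0 char='r'
After 3 (w): row=5 col=5 char='c'
After 4 (w): row=5 col=11 char='n'
After 5 (gg): row=0 col=0 char='m'
After 6 (l): row=0 col=1 char='o'
After 7 (l): row=0 col=2 char='o'
After 8 (j): row=1 col=2 char='c'
After 9 (h): row=1 col=1 char='o'
After 10 (l): row=1 col=2 char='c'
After 11 (w): row=1 col=6 char='g'
After 12 (b): row=1 col=0 char='r'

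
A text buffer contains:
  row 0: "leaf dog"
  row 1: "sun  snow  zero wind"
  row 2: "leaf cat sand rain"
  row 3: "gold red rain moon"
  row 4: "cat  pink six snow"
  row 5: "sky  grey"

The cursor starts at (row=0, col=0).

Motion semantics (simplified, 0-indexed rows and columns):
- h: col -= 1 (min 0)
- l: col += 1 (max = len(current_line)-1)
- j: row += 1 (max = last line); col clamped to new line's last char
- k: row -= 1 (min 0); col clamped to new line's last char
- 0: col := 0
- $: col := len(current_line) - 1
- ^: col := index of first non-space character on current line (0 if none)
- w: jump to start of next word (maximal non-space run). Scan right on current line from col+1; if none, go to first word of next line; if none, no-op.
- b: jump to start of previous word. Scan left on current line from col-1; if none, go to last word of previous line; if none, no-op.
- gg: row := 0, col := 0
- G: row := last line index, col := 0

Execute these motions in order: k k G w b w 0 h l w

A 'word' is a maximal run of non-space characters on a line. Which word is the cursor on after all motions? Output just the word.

Answer: grey

Derivation:
After 1 (k): row=0 col=0 char='l'
After 2 (k): row=0 col=0 char='l'
After 3 (G): row=5 col=0 char='s'
After 4 (w): row=5 col=5 char='g'
After 5 (b): row=5 col=0 char='s'
After 6 (w): row=5 col=5 char='g'
After 7 (0): row=5 col=0 char='s'
After 8 (h): row=5 col=0 char='s'
After 9 (l): row=5 col=1 char='k'
After 10 (w): row=5 col=5 char='g'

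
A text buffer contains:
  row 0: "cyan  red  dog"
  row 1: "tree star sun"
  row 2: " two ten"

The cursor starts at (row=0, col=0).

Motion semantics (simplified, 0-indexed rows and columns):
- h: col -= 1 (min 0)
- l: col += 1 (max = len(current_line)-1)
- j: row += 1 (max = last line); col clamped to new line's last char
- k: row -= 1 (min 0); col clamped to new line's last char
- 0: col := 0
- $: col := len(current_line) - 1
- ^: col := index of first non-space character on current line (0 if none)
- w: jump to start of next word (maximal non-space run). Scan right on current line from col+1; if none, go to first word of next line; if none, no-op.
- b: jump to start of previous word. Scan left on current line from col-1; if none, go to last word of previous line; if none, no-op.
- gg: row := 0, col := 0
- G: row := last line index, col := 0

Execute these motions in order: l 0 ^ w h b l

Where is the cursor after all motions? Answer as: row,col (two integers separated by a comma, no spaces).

After 1 (l): row=0 col=1 char='y'
After 2 (0): row=0 col=0 char='c'
After 3 (^): row=0 col=0 char='c'
After 4 (w): row=0 col=6 char='r'
After 5 (h): row=0 col=5 char='_'
After 6 (b): row=0 col=0 char='c'
After 7 (l): row=0 col=1 char='y'

Answer: 0,1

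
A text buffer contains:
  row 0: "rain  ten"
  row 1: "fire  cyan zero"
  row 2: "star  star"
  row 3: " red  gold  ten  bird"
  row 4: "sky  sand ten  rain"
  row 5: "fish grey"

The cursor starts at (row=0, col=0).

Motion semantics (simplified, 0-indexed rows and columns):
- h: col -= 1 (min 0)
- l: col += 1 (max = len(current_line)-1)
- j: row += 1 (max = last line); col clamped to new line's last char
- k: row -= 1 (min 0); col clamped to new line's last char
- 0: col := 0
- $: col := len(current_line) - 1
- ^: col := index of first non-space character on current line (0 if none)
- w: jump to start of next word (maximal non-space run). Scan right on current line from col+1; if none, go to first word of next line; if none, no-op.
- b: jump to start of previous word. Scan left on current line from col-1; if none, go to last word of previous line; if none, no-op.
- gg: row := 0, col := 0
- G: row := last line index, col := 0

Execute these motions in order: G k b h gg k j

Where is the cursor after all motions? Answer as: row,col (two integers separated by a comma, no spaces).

After 1 (G): row=5 col=0 char='f'
After 2 (k): row=4 col=0 char='s'
After 3 (b): row=3 col=17 char='b'
After 4 (h): row=3 col=16 char='_'
After 5 (gg): row=0 col=0 char='r'
After 6 (k): row=0 col=0 char='r'
After 7 (j): row=1 col=0 char='f'

Answer: 1,0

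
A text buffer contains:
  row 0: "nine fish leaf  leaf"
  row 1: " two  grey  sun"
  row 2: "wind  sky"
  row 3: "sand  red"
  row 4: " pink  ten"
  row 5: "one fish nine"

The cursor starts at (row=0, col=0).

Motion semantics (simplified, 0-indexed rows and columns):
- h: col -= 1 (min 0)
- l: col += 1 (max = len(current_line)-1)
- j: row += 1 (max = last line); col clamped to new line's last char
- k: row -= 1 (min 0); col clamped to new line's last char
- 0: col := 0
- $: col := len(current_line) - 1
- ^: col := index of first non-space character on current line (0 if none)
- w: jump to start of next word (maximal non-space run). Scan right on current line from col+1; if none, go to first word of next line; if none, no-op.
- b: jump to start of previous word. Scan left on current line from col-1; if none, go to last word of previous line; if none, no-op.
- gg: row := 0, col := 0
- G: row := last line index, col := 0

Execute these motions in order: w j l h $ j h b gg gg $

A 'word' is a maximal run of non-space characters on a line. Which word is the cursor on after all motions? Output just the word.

Answer: leaf

Derivation:
After 1 (w): row=0 col=5 char='f'
After 2 (j): row=1 col=5 char='_'
After 3 (l): row=1 col=6 char='g'
After 4 (h): row=1 col=5 char='_'
After 5 ($): row=1 col=14 char='n'
After 6 (j): row=2 col=8 char='y'
After 7 (h): row=2 col=7 char='k'
After 8 (b): row=2 col=6 char='s'
After 9 (gg): row=0 col=0 char='n'
After 10 (gg): row=0 col=0 char='n'
After 11 ($): row=0 col=19 char='f'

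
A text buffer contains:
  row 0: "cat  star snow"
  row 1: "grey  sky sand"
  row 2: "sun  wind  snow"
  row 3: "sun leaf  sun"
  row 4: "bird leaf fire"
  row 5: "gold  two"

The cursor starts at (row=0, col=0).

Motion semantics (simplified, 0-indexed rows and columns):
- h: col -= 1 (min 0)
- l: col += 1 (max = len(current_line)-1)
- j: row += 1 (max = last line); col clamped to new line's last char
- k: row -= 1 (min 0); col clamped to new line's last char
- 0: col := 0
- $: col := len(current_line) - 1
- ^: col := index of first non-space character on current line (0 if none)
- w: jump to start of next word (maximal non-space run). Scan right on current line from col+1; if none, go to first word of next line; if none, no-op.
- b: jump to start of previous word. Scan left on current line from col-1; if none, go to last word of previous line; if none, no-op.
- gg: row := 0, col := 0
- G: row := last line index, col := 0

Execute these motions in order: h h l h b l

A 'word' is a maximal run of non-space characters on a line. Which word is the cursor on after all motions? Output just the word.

After 1 (h): row=0 col=0 char='c'
After 2 (h): row=0 col=0 char='c'
After 3 (l): row=0 col=1 char='a'
After 4 (h): row=0 col=0 char='c'
After 5 (b): row=0 col=0 char='c'
After 6 (l): row=0 col=1 char='a'

Answer: cat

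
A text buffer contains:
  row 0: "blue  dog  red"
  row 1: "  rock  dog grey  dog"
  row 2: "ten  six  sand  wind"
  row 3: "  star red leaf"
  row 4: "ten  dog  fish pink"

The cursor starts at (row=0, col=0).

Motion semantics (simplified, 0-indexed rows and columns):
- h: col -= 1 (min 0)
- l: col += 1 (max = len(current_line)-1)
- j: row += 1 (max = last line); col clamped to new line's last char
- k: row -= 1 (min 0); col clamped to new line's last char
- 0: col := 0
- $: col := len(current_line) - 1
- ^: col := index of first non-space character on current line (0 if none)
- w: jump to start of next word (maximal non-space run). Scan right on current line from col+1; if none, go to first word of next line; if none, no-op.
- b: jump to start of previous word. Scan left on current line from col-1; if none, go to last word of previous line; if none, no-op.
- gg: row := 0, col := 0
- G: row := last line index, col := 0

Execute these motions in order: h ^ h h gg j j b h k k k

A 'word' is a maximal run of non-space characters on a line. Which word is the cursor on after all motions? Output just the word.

After 1 (h): row=0 col=0 char='b'
After 2 (^): row=0 col=0 char='b'
After 3 (h): row=0 col=0 char='b'
After 4 (h): row=0 col=0 char='b'
After 5 (gg): row=0 col=0 char='b'
After 6 (j): row=1 col=0 char='_'
After 7 (j): row=2 col=0 char='t'
After 8 (b): row=1 col=18 char='d'
After 9 (h): row=1 col=17 char='_'
After 10 (k): row=0 col=13 char='d'
After 11 (k): row=0 col=13 char='d'
After 12 (k): row=0 col=13 char='d'

Answer: red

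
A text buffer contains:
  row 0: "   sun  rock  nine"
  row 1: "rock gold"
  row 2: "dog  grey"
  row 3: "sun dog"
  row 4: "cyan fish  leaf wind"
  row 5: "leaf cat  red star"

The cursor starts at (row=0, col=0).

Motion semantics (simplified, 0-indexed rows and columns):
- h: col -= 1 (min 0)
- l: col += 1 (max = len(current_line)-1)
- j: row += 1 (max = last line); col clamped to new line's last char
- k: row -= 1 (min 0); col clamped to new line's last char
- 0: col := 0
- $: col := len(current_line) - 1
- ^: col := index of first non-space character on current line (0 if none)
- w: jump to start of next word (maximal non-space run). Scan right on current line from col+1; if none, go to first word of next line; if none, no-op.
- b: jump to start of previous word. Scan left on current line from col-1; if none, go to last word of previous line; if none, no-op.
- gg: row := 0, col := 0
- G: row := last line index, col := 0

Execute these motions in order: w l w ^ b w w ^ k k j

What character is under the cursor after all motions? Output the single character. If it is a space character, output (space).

After 1 (w): row=0 col=3 char='s'
After 2 (l): row=0 col=4 char='u'
After 3 (w): row=0 col=8 char='r'
After 4 (^): row=0 col=3 char='s'
After 5 (b): row=0 col=3 char='s'
After 6 (w): row=0 col=8 char='r'
After 7 (w): row=0 col=14 char='n'
After 8 (^): row=0 col=3 char='s'
After 9 (k): row=0 col=3 char='s'
After 10 (k): row=0 col=3 char='s'
After 11 (j): row=1 col=3 char='k'

Answer: k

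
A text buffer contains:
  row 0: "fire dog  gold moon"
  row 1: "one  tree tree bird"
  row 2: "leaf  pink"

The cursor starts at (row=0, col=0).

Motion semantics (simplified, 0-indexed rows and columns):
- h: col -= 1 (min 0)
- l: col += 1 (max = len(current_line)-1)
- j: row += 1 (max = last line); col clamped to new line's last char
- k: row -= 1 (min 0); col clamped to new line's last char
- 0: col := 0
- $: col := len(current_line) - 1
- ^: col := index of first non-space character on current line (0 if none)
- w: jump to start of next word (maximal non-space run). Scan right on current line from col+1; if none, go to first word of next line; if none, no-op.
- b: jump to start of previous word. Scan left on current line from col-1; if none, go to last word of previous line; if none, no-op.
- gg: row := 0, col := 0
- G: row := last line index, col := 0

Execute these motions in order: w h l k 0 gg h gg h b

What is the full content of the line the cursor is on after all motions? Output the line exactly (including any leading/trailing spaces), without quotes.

After 1 (w): row=0 col=5 char='d'
After 2 (h): row=0 col=4 char='_'
After 3 (l): row=0 col=5 char='d'
After 4 (k): row=0 col=5 char='d'
After 5 (0): row=0 col=0 char='f'
After 6 (gg): row=0 col=0 char='f'
After 7 (h): row=0 col=0 char='f'
After 8 (gg): row=0 col=0 char='f'
After 9 (h): row=0 col=0 char='f'
After 10 (b): row=0 col=0 char='f'

Answer: fire dog  gold moon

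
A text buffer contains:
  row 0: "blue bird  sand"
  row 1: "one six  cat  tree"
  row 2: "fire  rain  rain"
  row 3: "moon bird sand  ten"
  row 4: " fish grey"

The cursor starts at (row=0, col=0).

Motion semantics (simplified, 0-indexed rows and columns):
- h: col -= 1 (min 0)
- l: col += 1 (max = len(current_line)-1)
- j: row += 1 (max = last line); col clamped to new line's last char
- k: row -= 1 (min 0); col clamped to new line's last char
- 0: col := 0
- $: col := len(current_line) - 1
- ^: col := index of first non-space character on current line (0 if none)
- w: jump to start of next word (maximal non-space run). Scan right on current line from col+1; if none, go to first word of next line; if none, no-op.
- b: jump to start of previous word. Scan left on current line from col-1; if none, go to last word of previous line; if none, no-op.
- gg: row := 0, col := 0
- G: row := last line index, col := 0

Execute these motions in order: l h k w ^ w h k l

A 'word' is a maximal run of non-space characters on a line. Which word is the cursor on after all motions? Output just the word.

After 1 (l): row=0 col=1 char='l'
After 2 (h): row=0 col=0 char='b'
After 3 (k): row=0 col=0 char='b'
After 4 (w): row=0 col=5 char='b'
After 5 (^): row=0 col=0 char='b'
After 6 (w): row=0 col=5 char='b'
After 7 (h): row=0 col=4 char='_'
After 8 (k): row=0 col=4 char='_'
After 9 (l): row=0 col=5 char='b'

Answer: bird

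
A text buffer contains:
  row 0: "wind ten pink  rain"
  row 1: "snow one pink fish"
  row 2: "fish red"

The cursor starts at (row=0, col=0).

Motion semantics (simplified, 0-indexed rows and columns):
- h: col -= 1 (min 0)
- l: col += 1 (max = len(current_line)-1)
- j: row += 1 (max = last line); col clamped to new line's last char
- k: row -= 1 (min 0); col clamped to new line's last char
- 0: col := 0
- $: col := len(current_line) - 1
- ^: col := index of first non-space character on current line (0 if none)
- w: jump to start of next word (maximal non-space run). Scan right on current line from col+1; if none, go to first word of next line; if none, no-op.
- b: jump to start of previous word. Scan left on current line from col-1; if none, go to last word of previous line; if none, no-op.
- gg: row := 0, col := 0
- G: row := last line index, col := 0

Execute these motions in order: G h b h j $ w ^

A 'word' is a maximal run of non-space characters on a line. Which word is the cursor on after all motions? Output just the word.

After 1 (G): row=2 col=0 char='f'
After 2 (h): row=2 col=0 char='f'
After 3 (b): row=1 col=14 char='f'
After 4 (h): row=1 col=13 char='_'
After 5 (j): row=2 col=7 char='d'
After 6 ($): row=2 col=7 char='d'
After 7 (w): row=2 col=7 char='d'
After 8 (^): row=2 col=0 char='f'

Answer: fish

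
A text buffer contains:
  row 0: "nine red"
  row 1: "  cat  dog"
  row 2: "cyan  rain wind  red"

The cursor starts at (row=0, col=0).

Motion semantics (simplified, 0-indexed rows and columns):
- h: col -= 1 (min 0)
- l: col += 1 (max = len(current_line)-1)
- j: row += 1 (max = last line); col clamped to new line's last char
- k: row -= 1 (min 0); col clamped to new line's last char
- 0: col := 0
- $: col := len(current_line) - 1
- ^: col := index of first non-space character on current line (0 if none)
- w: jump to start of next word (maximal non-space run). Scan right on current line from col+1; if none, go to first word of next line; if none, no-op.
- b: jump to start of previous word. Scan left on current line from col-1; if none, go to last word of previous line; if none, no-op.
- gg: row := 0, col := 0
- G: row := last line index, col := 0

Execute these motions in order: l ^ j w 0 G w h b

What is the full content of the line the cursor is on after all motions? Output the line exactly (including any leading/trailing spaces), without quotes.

After 1 (l): row=0 col=1 char='i'
After 2 (^): row=0 col=0 char='n'
After 3 (j): row=1 col=0 char='_'
After 4 (w): row=1 col=2 char='c'
After 5 (0): row=1 col=0 char='_'
After 6 (G): row=2 col=0 char='c'
After 7 (w): row=2 col=6 char='r'
After 8 (h): row=2 col=5 char='_'
After 9 (b): row=2 col=0 char='c'

Answer: cyan  rain wind  red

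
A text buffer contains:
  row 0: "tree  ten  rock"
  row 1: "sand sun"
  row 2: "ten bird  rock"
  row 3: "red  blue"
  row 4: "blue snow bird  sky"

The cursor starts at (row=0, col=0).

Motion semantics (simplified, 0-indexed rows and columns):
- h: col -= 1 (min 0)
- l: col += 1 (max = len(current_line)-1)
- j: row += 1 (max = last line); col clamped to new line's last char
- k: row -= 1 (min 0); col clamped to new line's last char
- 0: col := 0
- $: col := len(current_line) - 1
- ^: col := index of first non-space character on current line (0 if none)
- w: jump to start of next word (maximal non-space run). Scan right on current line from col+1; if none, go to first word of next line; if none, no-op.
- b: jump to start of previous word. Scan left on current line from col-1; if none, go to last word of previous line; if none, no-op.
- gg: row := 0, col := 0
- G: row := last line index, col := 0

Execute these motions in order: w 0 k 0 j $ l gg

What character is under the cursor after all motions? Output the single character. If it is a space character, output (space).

Answer: t

Derivation:
After 1 (w): row=0 col=6 char='t'
After 2 (0): row=0 col=0 char='t'
After 3 (k): row=0 col=0 char='t'
After 4 (0): row=0 col=0 char='t'
After 5 (j): row=1 col=0 char='s'
After 6 ($): row=1 col=7 char='n'
After 7 (l): row=1 col=7 char='n'
After 8 (gg): row=0 col=0 char='t'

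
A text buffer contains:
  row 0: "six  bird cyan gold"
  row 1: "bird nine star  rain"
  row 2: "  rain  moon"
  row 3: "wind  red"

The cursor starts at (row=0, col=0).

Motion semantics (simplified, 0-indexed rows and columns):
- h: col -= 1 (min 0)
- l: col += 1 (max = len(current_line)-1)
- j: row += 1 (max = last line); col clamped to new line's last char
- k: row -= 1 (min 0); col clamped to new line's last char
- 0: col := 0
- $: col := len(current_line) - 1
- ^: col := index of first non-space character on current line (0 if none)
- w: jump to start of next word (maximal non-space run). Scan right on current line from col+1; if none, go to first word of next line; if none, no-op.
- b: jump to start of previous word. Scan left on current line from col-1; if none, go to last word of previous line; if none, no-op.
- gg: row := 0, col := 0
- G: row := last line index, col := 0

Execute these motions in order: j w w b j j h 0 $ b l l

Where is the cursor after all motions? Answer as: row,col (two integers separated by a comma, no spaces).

Answer: 3,8

Derivation:
After 1 (j): row=1 col=0 char='b'
After 2 (w): row=1 col=5 char='n'
After 3 (w): row=1 col=10 char='s'
After 4 (b): row=1 col=5 char='n'
After 5 (j): row=2 col=5 char='n'
After 6 (j): row=3 col=5 char='_'
After 7 (h): row=3 col=4 char='_'
After 8 (0): row=3 col=0 char='w'
After 9 ($): row=3 col=8 char='d'
After 10 (b): row=3 col=6 char='r'
After 11 (l): row=3 col=7 char='e'
After 12 (l): row=3 col=8 char='d'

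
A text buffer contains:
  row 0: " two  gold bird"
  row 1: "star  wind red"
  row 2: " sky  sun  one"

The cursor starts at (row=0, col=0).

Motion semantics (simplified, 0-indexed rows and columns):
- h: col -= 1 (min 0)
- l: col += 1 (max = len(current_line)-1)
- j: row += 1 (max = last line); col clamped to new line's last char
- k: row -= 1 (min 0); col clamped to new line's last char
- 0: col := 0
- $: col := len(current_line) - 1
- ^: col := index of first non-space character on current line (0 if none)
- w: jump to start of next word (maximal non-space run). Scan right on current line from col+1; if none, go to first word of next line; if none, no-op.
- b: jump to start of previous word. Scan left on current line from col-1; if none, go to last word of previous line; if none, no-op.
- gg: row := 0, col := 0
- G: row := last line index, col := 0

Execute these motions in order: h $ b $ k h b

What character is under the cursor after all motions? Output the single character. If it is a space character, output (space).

Answer: b

Derivation:
After 1 (h): row=0 col=0 char='_'
After 2 ($): row=0 col=14 char='d'
After 3 (b): row=0 col=11 char='b'
After 4 ($): row=0 col=14 char='d'
After 5 (k): row=0 col=14 char='d'
After 6 (h): row=0 col=13 char='r'
After 7 (b): row=0 col=11 char='b'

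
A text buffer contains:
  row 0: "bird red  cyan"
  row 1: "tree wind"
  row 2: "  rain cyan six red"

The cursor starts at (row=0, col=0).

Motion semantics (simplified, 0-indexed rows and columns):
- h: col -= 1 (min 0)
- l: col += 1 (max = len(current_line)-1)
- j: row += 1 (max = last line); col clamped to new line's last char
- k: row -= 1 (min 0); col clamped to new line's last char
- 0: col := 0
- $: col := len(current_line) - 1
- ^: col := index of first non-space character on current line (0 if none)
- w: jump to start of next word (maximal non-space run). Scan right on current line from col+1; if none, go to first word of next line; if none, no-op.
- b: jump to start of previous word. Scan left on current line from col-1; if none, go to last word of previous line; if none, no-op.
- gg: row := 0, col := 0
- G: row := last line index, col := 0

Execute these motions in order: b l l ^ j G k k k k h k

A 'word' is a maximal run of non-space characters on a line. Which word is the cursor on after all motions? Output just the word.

Answer: bird

Derivation:
After 1 (b): row=0 col=0 char='b'
After 2 (l): row=0 col=1 char='i'
After 3 (l): row=0 col=2 char='r'
After 4 (^): row=0 col=0 char='b'
After 5 (j): row=1 col=0 char='t'
After 6 (G): row=2 col=0 char='_'
After 7 (k): row=1 col=0 char='t'
After 8 (k): row=0 col=0 char='b'
After 9 (k): row=0 col=0 char='b'
After 10 (k): row=0 col=0 char='b'
After 11 (h): row=0 col=0 char='b'
After 12 (k): row=0 col=0 char='b'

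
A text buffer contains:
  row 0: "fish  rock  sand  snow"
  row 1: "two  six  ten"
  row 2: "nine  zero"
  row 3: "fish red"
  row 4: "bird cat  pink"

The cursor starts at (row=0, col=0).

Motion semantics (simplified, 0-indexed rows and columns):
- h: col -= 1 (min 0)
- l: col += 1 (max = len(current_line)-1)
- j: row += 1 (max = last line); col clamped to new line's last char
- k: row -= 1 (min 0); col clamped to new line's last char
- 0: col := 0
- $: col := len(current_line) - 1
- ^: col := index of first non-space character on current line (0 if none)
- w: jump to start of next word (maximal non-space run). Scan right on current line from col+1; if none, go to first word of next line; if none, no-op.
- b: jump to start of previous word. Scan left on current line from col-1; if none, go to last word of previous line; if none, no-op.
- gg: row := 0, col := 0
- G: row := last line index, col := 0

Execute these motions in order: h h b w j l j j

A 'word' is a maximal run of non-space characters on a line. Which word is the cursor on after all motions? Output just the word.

Answer: red

Derivation:
After 1 (h): row=0 col=0 char='f'
After 2 (h): row=0 col=0 char='f'
After 3 (b): row=0 col=0 char='f'
After 4 (w): row=0 col=6 char='r'
After 5 (j): row=1 col=6 char='i'
After 6 (l): row=1 col=7 char='x'
After 7 (j): row=2 col=7 char='e'
After 8 (j): row=3 col=7 char='d'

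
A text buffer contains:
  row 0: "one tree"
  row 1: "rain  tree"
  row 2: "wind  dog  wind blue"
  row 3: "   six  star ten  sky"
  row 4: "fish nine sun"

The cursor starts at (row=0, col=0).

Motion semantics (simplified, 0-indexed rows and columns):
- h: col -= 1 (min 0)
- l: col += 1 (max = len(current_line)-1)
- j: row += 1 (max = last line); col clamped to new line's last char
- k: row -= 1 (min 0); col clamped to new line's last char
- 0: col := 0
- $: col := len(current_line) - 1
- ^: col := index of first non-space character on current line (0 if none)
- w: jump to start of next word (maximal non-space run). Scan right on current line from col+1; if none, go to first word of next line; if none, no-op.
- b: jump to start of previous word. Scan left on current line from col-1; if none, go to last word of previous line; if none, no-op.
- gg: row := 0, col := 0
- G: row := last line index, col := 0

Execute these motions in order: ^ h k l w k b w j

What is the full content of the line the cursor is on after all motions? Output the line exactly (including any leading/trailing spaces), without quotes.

Answer: rain  tree

Derivation:
After 1 (^): row=0 col=0 char='o'
After 2 (h): row=0 col=0 char='o'
After 3 (k): row=0 col=0 char='o'
After 4 (l): row=0 col=1 char='n'
After 5 (w): row=0 col=4 char='t'
After 6 (k): row=0 col=4 char='t'
After 7 (b): row=0 col=0 char='o'
After 8 (w): row=0 col=4 char='t'
After 9 (j): row=1 col=4 char='_'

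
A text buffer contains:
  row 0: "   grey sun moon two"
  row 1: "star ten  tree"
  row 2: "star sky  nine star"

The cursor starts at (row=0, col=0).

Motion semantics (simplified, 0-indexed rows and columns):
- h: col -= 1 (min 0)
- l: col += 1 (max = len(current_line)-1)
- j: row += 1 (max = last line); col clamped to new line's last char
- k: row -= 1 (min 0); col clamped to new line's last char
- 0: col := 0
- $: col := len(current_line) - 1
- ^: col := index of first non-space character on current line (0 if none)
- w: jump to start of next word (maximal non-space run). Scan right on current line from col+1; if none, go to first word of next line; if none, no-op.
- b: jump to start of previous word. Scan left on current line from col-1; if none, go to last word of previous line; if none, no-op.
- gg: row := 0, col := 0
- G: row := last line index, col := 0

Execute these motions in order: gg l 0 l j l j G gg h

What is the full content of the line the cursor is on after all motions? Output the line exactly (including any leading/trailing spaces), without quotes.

Answer:    grey sun moon two

Derivation:
After 1 (gg): row=0 col=0 char='_'
After 2 (l): row=0 col=1 char='_'
After 3 (0): row=0 col=0 char='_'
After 4 (l): row=0 col=1 char='_'
After 5 (j): row=1 col=1 char='t'
After 6 (l): row=1 col=2 char='a'
After 7 (j): row=2 col=2 char='a'
After 8 (G): row=2 col=0 char='s'
After 9 (gg): row=0 col=0 char='_'
After 10 (h): row=0 col=0 char='_'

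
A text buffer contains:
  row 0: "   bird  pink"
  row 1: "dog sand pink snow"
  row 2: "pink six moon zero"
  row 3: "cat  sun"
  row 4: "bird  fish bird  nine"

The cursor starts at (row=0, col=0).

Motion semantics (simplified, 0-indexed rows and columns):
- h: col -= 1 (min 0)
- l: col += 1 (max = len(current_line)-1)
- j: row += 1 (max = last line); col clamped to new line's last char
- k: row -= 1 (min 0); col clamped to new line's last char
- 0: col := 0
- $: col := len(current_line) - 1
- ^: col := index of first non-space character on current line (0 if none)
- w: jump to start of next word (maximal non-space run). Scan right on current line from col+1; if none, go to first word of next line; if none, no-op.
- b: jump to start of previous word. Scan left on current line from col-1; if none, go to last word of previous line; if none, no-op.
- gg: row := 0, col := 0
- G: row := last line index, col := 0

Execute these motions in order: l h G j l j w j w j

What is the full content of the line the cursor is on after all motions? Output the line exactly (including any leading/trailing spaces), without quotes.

Answer: bird  fish bird  nine

Derivation:
After 1 (l): row=0 col=1 char='_'
After 2 (h): row=0 col=0 char='_'
After 3 (G): row=4 col=0 char='b'
After 4 (j): row=4 col=0 char='b'
After 5 (l): row=4 col=1 char='i'
After 6 (j): row=4 col=1 char='i'
After 7 (w): row=4 col=6 char='f'
After 8 (j): row=4 col=6 char='f'
After 9 (w): row=4 col=11 char='b'
After 10 (j): row=4 col=11 char='b'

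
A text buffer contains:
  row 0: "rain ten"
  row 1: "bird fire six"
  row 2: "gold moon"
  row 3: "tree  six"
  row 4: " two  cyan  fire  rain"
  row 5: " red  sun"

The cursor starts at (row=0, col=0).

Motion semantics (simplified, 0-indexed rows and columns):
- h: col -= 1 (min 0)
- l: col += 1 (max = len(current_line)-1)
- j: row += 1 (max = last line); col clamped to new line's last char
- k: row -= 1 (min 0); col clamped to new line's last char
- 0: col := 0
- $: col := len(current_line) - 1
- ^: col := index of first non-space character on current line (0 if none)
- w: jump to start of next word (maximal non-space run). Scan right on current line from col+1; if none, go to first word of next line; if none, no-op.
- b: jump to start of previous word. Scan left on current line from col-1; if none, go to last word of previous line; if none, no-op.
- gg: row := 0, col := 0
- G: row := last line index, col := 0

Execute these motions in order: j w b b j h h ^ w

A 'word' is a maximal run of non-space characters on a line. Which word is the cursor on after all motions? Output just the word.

Answer: fire

Derivation:
After 1 (j): row=1 col=0 char='b'
After 2 (w): row=1 col=5 char='f'
After 3 (b): row=1 col=0 char='b'
After 4 (b): row=0 col=5 char='t'
After 5 (j): row=1 col=5 char='f'
After 6 (h): row=1 col=4 char='_'
After 7 (h): row=1 col=3 char='d'
After 8 (^): row=1 col=0 char='b'
After 9 (w): row=1 col=5 char='f'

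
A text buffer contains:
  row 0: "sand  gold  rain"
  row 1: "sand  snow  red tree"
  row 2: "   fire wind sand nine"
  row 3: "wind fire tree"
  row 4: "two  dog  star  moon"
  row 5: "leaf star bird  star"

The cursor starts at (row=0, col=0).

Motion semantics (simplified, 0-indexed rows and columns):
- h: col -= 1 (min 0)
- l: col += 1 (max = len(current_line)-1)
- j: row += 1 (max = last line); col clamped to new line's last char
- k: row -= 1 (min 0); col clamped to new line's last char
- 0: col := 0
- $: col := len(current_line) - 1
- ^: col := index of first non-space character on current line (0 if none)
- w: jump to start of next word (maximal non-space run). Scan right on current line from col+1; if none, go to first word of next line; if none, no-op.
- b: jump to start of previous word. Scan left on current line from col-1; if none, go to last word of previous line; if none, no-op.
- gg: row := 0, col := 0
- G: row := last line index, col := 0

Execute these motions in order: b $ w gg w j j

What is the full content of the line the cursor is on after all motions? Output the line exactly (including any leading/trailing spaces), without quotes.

After 1 (b): row=0 col=0 char='s'
After 2 ($): row=0 col=15 char='n'
After 3 (w): row=1 col=0 char='s'
After 4 (gg): row=0 col=0 char='s'
After 5 (w): row=0 col=6 char='g'
After 6 (j): row=1 col=6 char='s'
After 7 (j): row=2 col=6 char='e'

Answer:    fire wind sand nine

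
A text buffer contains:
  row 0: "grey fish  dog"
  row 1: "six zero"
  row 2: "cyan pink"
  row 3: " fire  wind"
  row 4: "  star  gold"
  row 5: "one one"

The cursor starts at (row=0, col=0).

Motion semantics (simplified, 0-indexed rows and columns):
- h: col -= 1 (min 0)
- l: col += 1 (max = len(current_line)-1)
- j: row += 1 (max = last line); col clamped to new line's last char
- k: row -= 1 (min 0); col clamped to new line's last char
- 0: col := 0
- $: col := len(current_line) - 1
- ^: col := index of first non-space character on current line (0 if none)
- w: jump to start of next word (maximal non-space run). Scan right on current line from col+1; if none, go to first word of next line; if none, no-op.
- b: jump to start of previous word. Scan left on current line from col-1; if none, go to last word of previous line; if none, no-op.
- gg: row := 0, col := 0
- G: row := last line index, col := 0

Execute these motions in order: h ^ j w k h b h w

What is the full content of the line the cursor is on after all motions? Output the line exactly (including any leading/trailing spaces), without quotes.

After 1 (h): row=0 col=0 char='g'
After 2 (^): row=0 col=0 char='g'
After 3 (j): row=1 col=0 char='s'
After 4 (w): row=1 col=4 char='z'
After 5 (k): row=0 col=4 char='_'
After 6 (h): row=0 col=3 char='y'
After 7 (b): row=0 col=0 char='g'
After 8 (h): row=0 col=0 char='g'
After 9 (w): row=0 col=5 char='f'

Answer: grey fish  dog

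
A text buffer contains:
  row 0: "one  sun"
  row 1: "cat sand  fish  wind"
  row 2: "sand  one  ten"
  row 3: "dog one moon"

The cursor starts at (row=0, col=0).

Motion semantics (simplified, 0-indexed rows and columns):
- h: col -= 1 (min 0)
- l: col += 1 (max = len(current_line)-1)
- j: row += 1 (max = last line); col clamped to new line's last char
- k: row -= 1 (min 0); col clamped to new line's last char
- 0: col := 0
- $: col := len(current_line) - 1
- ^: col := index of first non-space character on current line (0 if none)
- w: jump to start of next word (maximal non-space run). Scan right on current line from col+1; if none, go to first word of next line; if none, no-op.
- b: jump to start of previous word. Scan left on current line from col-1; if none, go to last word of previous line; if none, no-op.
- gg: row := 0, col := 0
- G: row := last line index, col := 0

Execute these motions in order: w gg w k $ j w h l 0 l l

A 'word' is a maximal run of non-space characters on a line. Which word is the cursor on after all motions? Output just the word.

After 1 (w): row=0 col=5 char='s'
After 2 (gg): row=0 col=0 char='o'
After 3 (w): row=0 col=5 char='s'
After 4 (k): row=0 col=5 char='s'
After 5 ($): row=0 col=7 char='n'
After 6 (j): row=1 col=7 char='d'
After 7 (w): row=1 col=10 char='f'
After 8 (h): row=1 col=9 char='_'
After 9 (l): row=1 col=10 char='f'
After 10 (0): row=1 col=0 char='c'
After 11 (l): row=1 col=1 char='a'
After 12 (l): row=1 col=2 char='t'

Answer: cat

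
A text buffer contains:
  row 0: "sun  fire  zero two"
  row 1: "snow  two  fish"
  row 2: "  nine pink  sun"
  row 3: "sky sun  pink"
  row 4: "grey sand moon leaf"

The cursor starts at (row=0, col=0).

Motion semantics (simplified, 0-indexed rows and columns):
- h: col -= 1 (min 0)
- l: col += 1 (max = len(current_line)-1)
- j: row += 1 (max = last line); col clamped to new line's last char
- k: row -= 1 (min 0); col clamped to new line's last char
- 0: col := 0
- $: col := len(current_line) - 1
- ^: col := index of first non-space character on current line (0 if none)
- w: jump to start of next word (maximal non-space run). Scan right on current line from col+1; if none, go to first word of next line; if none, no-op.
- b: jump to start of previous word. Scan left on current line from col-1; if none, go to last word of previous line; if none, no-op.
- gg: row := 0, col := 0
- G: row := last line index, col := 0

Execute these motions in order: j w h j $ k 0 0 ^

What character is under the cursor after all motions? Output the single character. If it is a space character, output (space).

Answer: s

Derivation:
After 1 (j): row=1 col=0 char='s'
After 2 (w): row=1 col=6 char='t'
After 3 (h): row=1 col=5 char='_'
After 4 (j): row=2 col=5 char='e'
After 5 ($): row=2 col=15 char='n'
After 6 (k): row=1 col=14 char='h'
After 7 (0): row=1 col=0 char='s'
After 8 (0): row=1 col=0 char='s'
After 9 (^): row=1 col=0 char='s'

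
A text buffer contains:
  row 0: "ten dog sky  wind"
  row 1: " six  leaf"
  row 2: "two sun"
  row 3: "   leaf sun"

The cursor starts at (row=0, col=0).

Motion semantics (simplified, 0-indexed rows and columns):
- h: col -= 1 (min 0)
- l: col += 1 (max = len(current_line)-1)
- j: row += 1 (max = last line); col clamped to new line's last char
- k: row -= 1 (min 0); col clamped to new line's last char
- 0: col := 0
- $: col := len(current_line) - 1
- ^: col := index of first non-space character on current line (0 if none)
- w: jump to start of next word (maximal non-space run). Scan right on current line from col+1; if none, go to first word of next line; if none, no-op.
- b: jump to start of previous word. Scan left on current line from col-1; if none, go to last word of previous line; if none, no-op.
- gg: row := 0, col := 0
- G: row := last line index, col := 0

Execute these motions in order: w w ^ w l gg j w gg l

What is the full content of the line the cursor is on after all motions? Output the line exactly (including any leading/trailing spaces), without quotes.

After 1 (w): row=0 col=4 char='d'
After 2 (w): row=0 col=8 char='s'
After 3 (^): row=0 col=0 char='t'
After 4 (w): row=0 col=4 char='d'
After 5 (l): row=0 col=5 char='o'
After 6 (gg): row=0 col=0 char='t'
After 7 (j): row=1 col=0 char='_'
After 8 (w): row=1 col=1 char='s'
After 9 (gg): row=0 col=0 char='t'
After 10 (l): row=0 col=1 char='e'

Answer: ten dog sky  wind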